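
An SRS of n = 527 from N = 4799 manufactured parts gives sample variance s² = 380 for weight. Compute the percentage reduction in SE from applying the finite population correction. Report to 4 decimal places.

f = n/N = 527/4799 = 0.10981454.
SE_no-fpc = √(s²/n) = 0.84915406; SE_fpc = √((1−f)s²/n) = 0.8011738.
Ratio = √(1−f) = 0.94349640. Reduction = 100·(1 − 0.94349640) = 5.6504%.

5.6504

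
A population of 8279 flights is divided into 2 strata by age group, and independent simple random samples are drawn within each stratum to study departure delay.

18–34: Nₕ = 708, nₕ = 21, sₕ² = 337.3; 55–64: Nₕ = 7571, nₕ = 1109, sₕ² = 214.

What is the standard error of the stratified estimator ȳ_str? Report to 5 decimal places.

Var(ȳ_str) = Σₕ Wₕ²(1 − fₕ)sₕ²/nₕ with Wₕ = Nₕ/N, N = 8279.
18–34: Wₕ = 0.08551757; term = 0.08551757²·(1 − 0.02966102)·337.3/21 = 0.11398069.
55–64: Wₕ = 0.91448243; term = 0.91448243²·(1 − 0.14647999)·214/1109 = 0.13773574.
Sum = 0.25171643.
SE = √(0.25171643) = 0.50171.

0.50171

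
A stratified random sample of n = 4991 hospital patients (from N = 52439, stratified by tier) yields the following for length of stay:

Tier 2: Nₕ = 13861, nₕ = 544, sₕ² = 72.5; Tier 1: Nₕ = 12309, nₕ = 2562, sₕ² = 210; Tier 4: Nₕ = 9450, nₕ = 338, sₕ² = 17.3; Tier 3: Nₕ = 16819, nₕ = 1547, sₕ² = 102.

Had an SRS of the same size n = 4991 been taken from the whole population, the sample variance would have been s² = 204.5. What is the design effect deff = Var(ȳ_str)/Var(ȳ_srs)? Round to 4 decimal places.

0.5471

Var(ȳ_str) = Σ Wₕ²(1−fₕ)sₕ²/nₕ with Wₕ = Nₕ/52439:
  Tier 2: (13861/52439)²·(1−544/13861)·72.5/544 = 0.0089460489
  Tier 1: (12309/52439)²·(1−2562/12309)·210/2562 = 0.0035762272
  Tier 4: (9450/52439)²·(1−338/9450)·17.3/338 = 0.0016027512
  Tier 3: (16819/52439)²·(1−1547/16819)·102/1547 = 0.0061588148
  → Var(ȳ_str) = 0.020283842.
Var(ȳ_srs) = (1 − 4991/52439)·204.5/4991 = 0.037073983.
deff = 0.020283842 / 0.037073983 = 0.5471.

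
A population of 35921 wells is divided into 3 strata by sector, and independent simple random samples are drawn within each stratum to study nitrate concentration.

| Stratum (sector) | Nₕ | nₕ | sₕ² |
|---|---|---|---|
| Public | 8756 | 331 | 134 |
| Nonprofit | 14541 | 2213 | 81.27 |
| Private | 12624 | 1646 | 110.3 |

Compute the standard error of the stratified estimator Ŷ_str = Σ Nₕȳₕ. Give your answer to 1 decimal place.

Var(Ŷ_str) = Σₕ Nₕ²(1 − fₕ)sₕ²/nₕ.
Public: 8756²·(1 − 331/8756)·134/331 = 2.9864309 × 10^7.
Nonprofit: 14541²·(1 − 2213/14541)·81.27/2213 = 6.5831802 × 10^6.
Private: 12624²·(1 − 1646/12624)·110.3/1646 = 9.2867957 × 10^6.
Sum = 4.5734285 × 10^7.
SE = √(4.5734285 × 10^7) = 6762.7.

6762.7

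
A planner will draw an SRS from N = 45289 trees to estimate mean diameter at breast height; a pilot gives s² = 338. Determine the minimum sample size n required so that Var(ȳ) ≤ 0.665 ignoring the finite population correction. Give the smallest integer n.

Without fpc, n₀ = s²/D = 338/0.665 = 508.2707.
Rounding up, n = 509.

509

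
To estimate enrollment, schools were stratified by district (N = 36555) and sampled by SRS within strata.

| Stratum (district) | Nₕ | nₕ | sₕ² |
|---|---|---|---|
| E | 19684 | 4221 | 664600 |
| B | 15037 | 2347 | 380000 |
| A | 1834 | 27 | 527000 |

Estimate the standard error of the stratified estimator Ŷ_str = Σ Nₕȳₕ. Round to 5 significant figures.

Var(Ŷ_str) = Σₕ Nₕ²(1 − fₕ)sₕ²/nₕ.
E: 19684²·(1 − 4221/19684)·664600/4221 = 4.7923894 × 10^10.
B: 15037²·(1 − 2347/15037)·380000/2347 = 3.0895365 × 10^10.
A: 1834²·(1 − 27/1834)·527000/27 = 6.4685112 × 10^10.
Sum = 1.4350437 × 10^11.
SE = √(1.4350437 × 10^11) = 378820.

378820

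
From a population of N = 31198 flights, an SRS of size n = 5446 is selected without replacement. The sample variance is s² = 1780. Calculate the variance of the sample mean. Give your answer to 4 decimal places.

Under SRS without replacement, Var(ȳ) = (1 − f)·s²/n with f = n/N = 5446/31198 = 0.17456247.
Var(ȳ) = (1 − 0.17456247)·1780/5446 = 0.82543753·0.32684539 = 0.26979045.

0.2698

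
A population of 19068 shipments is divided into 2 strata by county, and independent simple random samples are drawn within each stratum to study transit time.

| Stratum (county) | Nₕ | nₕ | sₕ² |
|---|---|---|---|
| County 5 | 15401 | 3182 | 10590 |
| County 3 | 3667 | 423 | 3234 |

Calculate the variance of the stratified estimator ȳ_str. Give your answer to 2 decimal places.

1.97

Var(ȳ_str) = Σₕ Wₕ²(1 − fₕ)sₕ²/nₕ with Wₕ = Nₕ/N, N = 19068.
County 5: Wₕ = 0.80768827; term = 0.80768827²·(1 − 0.20660996)·10590/3182 = 1.722543.
County 3: Wₕ = 0.19231173; term = 0.19231173²·(1 − 0.11535315)·3234/423 = 0.25013883.
Sum = 1.9726818.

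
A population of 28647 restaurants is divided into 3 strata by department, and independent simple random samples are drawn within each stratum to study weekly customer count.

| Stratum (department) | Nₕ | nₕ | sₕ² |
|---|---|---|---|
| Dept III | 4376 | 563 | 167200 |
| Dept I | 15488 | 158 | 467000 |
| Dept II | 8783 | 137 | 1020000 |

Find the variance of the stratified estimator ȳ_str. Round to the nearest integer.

Var(ȳ_str) = Σₕ Wₕ²(1 − fₕ)sₕ²/nₕ with Wₕ = Nₕ/N, N = 28647.
Dept III: Wₕ = 0.15275596; term = 0.15275596²·(1 − 0.12865631)·167200/563 = 6.0382863.
Dept I: Wₕ = 0.54064998; term = 0.54064998²·(1 − 0.01020145)·467000/158 = 855.14349.
Dept II: Wₕ = 0.30659406; term = 0.30659406²·(1 − 0.01559831)·1020000/137 = 688.93686.
Sum = 1550.1186.

1550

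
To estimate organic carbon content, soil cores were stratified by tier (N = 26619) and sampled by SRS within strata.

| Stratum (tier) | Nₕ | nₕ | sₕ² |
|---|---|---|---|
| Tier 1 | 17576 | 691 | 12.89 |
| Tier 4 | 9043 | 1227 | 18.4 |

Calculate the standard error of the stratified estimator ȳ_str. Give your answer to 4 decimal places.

Var(ȳ_str) = Σₕ Wₕ²(1 − fₕ)sₕ²/nₕ with Wₕ = Nₕ/N, N = 26619.
Tier 1: Wₕ = 0.66028025; term = 0.66028025²·(1 − 0.03931497)·12.89/691 = 0.0078129043.
Tier 4: Wₕ = 0.33971975; term = 0.33971975²·(1 − 0.13568506)·18.4/1227 = 0.0014958459.
Sum = 0.0093087502.
SE = √(0.0093087502) = 0.0965.

0.0965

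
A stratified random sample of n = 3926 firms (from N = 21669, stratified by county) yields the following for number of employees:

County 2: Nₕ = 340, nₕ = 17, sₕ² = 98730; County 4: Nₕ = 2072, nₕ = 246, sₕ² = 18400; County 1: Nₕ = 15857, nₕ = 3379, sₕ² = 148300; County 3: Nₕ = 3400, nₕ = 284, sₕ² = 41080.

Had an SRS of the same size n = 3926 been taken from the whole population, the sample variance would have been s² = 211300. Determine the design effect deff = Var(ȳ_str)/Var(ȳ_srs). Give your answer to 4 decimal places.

0.5382

Var(ȳ_str) = Σ Wₕ²(1−fₕ)sₕ²/nₕ with Wₕ = Nₕ/21669:
  County 2: (340/21669)²·(1−17/340)·98730/17 = 1.3583257
  County 4: (2072/21669)²·(1−246/2072)·18400/246 = 0.6026921
  County 1: (15857/21669)²·(1−3379/15857)·148300/3379 = 18.494442
  County 3: (3400/21669)²·(1−284/3400)·41080/284 = 3.2637037
  → Var(ȳ_str) = 23.719164.
Var(ȳ_srs) = (1 − 3926/21669)·211300/3926 = 44.069425.
deff = 23.719164 / 44.069425 = 0.5382.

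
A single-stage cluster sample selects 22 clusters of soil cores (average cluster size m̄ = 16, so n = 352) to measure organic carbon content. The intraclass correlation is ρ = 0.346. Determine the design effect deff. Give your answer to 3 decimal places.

deff = 1 + (16 − 1)·0.346 = 1 + 5.19 = 6.19.

6.190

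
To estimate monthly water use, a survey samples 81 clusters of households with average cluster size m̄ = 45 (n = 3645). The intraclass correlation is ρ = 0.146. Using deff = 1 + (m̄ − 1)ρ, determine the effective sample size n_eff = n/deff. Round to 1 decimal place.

491.0

deff = 1 + (45 − 1)·0.146 = 1 + 6.424 = 7.424.
n_eff = 3645 / 7.424 = 491.0.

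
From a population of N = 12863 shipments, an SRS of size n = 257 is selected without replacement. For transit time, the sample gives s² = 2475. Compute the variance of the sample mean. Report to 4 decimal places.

Under SRS without replacement, Var(ȳ) = (1 − f)·s²/n with f = n/N = 257/12863 = 0.01997979.
Var(ȳ) = (1 − 0.01997979)·2475/257 = 0.98002021·9.6303502 = 9.4379378.

9.4379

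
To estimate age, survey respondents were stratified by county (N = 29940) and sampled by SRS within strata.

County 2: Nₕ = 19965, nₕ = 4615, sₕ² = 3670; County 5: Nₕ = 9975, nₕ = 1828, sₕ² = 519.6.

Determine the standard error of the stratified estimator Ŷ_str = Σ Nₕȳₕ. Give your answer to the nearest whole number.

Var(Ŷ_str) = Σₕ Nₕ²(1 − fₕ)sₕ²/nₕ.
County 2: 19965²·(1 − 4615/19965)·3670/4615 = 2.4370927 × 10^8.
County 5: 9975²·(1 − 1828/9975)·519.6/1828 = 2.3099553 × 10^7.
Sum = 2.6680882 × 10^8.
SE = √(2.6680882 × 10^8) = 16334.

16334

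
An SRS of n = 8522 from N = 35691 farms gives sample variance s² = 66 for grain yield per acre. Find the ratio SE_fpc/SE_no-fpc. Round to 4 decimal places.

0.8725

f = n/N = 8522/35691 = 0.23877168.
SE_no-fpc = √(s²/n) = 0.088003755; SE_fpc = √((1−f)s²/n) = 0.076781868.
Ratio = √(1−f) = 0.87248399.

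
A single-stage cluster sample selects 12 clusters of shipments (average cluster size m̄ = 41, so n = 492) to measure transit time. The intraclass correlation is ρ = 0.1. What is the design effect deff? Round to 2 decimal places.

5.00

deff = 1 + (41 − 1)·0.1 = 1 + 4 = 5.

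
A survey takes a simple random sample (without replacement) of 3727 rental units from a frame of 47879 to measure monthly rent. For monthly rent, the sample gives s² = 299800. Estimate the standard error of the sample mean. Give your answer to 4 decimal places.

Under SRS without replacement, Var(ȳ) = (1 − f)·s²/n with f = n/N = 3727/47879 = 0.07784206.
Var(ȳ) = (1 − 0.07784206)·299800/3727 = 0.92215794·80.440032 = 74.178414.
SE(ȳ) = √(74.178414) = 8.6127.

8.6127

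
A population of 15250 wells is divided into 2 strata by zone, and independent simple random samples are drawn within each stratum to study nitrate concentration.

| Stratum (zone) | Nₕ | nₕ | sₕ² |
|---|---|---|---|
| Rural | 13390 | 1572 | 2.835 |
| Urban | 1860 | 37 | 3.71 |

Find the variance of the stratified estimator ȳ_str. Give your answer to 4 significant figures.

Var(ȳ_str) = Σₕ Wₕ²(1 − fₕ)sₕ²/nₕ with Wₕ = Nₕ/N, N = 15250.
Rural: Wₕ = 0.87803279; term = 0.87803279²·(1 − 0.11740105)·2.835/1572 = 0.0012271154.
Urban: Wₕ = 0.12196721; term = 0.12196721²·(1 − 0.01989247)·3.71/37 = 0.0014619486.
Sum = 0.002689064.

0.002689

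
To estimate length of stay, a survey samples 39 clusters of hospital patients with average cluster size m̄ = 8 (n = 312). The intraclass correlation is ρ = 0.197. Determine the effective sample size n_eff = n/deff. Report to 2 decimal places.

deff = 1 + (8 − 1)·0.197 = 1 + 1.379 = 2.379.
n_eff = 312 / 2.379 = 131.15.

131.15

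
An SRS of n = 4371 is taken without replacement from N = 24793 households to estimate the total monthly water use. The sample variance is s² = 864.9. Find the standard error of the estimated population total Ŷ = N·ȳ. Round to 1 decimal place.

Var(Ŷ) = N²·Var(ȳ) = N²·(1 − n/N)·s²/n.
f = 4371/24793 = 0.17629976; Var(ȳ) = 0.82370024·864.9/4371 = 0.16298749.
Var(Ŷ) = 24793² · 0.16298749 = 1.0018724 × 10^8.
SE(Ŷ) = √(1.0018724 × 10^8) = 10009.4.

10009.4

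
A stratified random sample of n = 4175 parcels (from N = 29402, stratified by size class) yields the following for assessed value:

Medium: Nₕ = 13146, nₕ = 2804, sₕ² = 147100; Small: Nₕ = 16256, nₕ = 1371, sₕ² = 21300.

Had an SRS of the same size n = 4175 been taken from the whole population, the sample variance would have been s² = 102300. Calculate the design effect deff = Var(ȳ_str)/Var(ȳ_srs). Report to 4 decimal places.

0.5993

Var(ȳ_str) = Σ Wₕ²(1−fₕ)sₕ²/nₕ with Wₕ = Nₕ/29402:
  Medium: (13146/29402)²·(1−2804/13146)·147100/2804 = 8.2504774
  Small: (16256/29402)²·(1−1371/16256)·21300/1371 = 4.3486147
  → Var(ȳ_str) = 12.599092.
Var(ȳ_srs) = (1 − 4175/29402)·102300/4175 = 21.023639.
deff = 12.599092 / 21.023639 = 0.5993.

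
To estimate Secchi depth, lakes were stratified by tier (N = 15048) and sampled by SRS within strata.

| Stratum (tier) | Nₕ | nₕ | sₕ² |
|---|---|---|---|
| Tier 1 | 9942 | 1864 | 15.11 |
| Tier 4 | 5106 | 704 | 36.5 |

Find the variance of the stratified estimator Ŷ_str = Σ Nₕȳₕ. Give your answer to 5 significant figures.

Var(Ŷ_str) = Σₕ Nₕ²(1 − fₕ)sₕ²/nₕ.
Tier 1: 9942²·(1 − 1864/9942)·15.11/1864 = 651022.75.
Tier 4: 5106²·(1 − 704/5106)·36.5/704 = 1.1653357 × 10^6.
Sum = 1.8163585 × 10^6.

1.8164 × 10^6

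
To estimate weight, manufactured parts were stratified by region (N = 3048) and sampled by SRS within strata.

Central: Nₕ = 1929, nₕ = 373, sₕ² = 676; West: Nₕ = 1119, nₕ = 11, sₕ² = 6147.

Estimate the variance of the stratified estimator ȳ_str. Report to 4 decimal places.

75.1635

Var(ȳ_str) = Σₕ Wₕ²(1 − fₕ)sₕ²/nₕ with Wₕ = Nₕ/N, N = 3048.
Central: Wₕ = 0.63287402; term = 0.63287402²·(1 − 0.19336444)·676/373 = 0.58553082.
West: Wₕ = 0.36712598; term = 0.36712598²·(1 − 0.00983021)·6147/11 = 74.577951.
Sum = 75.163482.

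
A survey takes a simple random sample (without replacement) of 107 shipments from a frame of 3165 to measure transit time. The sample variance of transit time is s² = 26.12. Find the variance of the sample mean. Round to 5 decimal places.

Under SRS without replacement, Var(ȳ) = (1 − f)·s²/n with f = n/N = 107/3165 = 0.03380727.
Var(ȳ) = (1 − 0.03380727)·26.12/107 = 0.96619273·0.24411215 = 0.23585938.

0.23586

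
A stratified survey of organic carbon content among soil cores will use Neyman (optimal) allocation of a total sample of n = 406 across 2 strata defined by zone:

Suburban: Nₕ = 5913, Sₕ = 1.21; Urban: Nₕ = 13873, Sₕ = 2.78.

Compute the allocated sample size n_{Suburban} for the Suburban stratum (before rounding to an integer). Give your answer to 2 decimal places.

63.53

Neyman allocation: nₕ = n·NₕSₕ / Σⱼ NⱼSⱼ.
Σ NⱼSⱼ = 5913·1.21 + 13873·2.78 = 45721.67.
n_{Suburban} = 406·5913·1.21 / 45721.67 = 63.53.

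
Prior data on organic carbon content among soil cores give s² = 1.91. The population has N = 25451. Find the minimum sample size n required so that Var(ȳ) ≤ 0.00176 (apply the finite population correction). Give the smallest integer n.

1041

Without fpc, n₀ = s²/D = 1.91/0.00176 = 1085.2273.
With fpc, (1 − n/N)·s²/n ≤ D requires n ≥ n₀/(1 + n₀/N) = 1085.2273/(1 + 1085.2273/25451) = 1040.8458.
Rounding up, n = 1041.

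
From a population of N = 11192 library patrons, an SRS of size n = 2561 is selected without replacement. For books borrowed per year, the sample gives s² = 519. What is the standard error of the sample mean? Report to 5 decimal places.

0.39533

Under SRS without replacement, Var(ȳ) = (1 − f)·s²/n with f = n/N = 2561/11192 = 0.22882416.
Var(ȳ) = (1 − 0.22882416)·519/2561 = 0.77117584·0.20265521 = 0.1562828.
SE(ȳ) = √(0.1562828) = 0.39533.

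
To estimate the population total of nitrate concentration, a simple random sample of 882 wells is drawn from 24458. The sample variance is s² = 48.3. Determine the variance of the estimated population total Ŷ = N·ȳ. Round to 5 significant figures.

Var(Ŷ) = N²·Var(ȳ) = N²·(1 − n/N)·s²/n.
f = 882/24458 = 0.03606182; Var(ȳ) = 0.96393818·48.3/882 = 0.052787091.
Var(Ŷ) = 24458² · 0.052787091 = 3.1576909 × 10^7.

3.1577 × 10^7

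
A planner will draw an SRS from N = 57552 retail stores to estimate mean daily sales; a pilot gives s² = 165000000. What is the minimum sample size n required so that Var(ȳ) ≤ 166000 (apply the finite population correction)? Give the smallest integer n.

Without fpc, n₀ = s²/D = 165000000/166000 = 993.9759.
With fpc, (1 − n/N)·s²/n ≤ D requires n ≥ n₀/(1 + n₀/N) = 993.9759/(1 + 993.9759/57552) = 977.1005.
Rounding up, n = 978.

978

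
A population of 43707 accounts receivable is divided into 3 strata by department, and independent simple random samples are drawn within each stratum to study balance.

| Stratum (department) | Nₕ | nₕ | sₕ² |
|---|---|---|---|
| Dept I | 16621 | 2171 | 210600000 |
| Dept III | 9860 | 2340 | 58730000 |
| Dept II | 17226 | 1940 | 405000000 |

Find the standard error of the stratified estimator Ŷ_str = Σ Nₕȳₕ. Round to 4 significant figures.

Var(Ŷ_str) = Σₕ Nₕ²(1 − fₕ)sₕ²/nₕ.
Dept I: 16621²·(1 − 2171/16621)·210600000/2171 = 2.3298263 × 10^13.
Dept III: 9860²·(1 − 2340/9860)·58730000/2340 = 1.860968 × 10^12.
Dept II: 17226²·(1 − 1940/17226)·405000000/1940 = 5.4970741 × 10^13.
Sum = 8.0129972 × 10^13.
SE = √(8.0129972 × 10^13) = 8.952 × 10^6.

8.952 × 10^6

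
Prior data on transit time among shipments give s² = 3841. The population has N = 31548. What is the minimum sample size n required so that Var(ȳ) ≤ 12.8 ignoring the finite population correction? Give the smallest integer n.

Without fpc, n₀ = s²/D = 3841/12.8 = 300.0781.
Rounding up, n = 301.

301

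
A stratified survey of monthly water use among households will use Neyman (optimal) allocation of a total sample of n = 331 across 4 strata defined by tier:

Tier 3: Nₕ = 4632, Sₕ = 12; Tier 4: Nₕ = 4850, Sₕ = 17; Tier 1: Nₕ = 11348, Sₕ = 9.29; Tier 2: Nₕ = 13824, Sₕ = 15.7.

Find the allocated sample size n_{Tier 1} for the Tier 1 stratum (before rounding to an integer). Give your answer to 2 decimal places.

75.78

Neyman allocation: nₕ = n·NₕSₕ / Σⱼ NⱼSⱼ.
Σ NⱼSⱼ = 4632·12 + 4850·17 + 11348·9.29 + 13824·15.7 = 460493.72.
n_{Tier 1} = 331·11348·9.29 / 460493.72 = 75.78.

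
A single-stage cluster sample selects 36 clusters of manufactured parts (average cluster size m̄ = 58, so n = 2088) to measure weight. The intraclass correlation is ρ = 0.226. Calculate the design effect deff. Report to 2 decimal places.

deff = 1 + (58 − 1)·0.226 = 1 + 12.882 = 13.882.

13.88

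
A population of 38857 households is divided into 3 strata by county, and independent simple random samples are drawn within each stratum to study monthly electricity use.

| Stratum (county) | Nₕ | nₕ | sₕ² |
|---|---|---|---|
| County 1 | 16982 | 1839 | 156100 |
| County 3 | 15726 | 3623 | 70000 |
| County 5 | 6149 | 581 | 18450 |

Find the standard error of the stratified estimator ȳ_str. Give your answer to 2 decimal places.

4.20

Var(ȳ_str) = Σₕ Wₕ²(1 − fₕ)sₕ²/nₕ with Wₕ = Nₕ/N, N = 38857.
County 1: Wₕ = 0.43703837; term = 0.43703837²·(1 − 0.10829113)·156100/1839 = 14.457174.
County 3: Wₕ = 0.40471472; term = 0.40471472²·(1 − 0.23038281)·70000/3623 = 2.4355804.
County 5: Wₕ = 0.15824691; term = 0.15824691²·(1 − 0.09448691)·18450/581 = 0.72008775.
Sum = 17.612842.
SE = √(17.612842) = 4.20.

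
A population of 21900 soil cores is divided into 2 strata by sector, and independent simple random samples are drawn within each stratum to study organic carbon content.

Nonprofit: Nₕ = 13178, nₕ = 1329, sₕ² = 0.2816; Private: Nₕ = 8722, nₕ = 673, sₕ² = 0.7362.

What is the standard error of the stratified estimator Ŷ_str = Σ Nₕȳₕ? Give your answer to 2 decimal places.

Var(Ŷ_str) = Σₕ Nₕ²(1 − fₕ)sₕ²/nₕ.
Nonprofit: 13178²·(1 − 1329/13178)·0.2816/1329 = 33085.589.
Private: 8722²·(1 − 673/8722)·0.7362/673 = 76796.028.
Sum = 109881.62.
SE = √(109881.62) = 331.48.

331.48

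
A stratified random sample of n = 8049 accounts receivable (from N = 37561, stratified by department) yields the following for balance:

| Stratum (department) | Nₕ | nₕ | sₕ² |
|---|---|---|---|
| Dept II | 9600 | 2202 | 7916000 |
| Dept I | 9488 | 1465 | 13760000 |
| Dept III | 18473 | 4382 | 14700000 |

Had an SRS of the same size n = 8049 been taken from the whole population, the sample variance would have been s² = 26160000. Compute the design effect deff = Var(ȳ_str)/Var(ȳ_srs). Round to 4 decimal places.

Var(ȳ_str) = Σ Wₕ²(1−fₕ)sₕ²/nₕ with Wₕ = Nₕ/37561:
  Dept II: (9600/37561)²·(1−2202/9600)·7916000/2202 = 180.96715
  Dept I: (9488/37561)²·(1−1465/9488)·13760000/1465 = 506.77827
  Dept III: (18473/37561)²·(1−4382/18473)·14700000/4382 = 618.94194
  → Var(ȳ_str) = 1306.6874.
Var(ȳ_srs) = (1 − 8049/37561)·26160000/8049 = 2553.6261.
deff = 1306.6874 / 2553.6261 = 0.5117.

0.5117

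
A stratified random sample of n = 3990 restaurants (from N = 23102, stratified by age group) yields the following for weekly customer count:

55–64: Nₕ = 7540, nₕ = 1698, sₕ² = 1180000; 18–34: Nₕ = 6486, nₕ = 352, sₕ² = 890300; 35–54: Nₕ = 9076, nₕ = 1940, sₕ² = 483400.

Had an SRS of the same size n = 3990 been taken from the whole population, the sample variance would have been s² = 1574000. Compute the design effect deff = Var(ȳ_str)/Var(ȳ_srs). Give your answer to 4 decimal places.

0.8461

Var(ȳ_str) = Σ Wₕ²(1−fₕ)sₕ²/nₕ with Wₕ = Nₕ/23102:
  55–64: (7540/23102)²·(1−1698/7540)·1180000/1698 = 57.355895
  18–34: (6486/23102)²·(1−352/6486)·890300/352 = 188.54511
  35–54: (9076/23102)²·(1−1940/9076)·483400/1940 = 30.238141
  → Var(ȳ_str) = 276.13915.
Var(ȳ_srs) = (1 − 3990/23102)·1574000/3990 = 326.35359.
deff = 276.13915 / 326.35359 = 0.8461.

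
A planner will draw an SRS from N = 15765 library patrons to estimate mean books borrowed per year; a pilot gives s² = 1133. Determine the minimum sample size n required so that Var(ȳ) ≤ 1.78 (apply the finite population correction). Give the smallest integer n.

Without fpc, n₀ = s²/D = 1133/1.78 = 636.5169.
With fpc, (1 − n/N)·s²/n ≤ D requires n ≥ n₀/(1 + n₀/N) = 636.5169/(1 + 636.5169/15765) = 611.8147.
Rounding up, n = 612.

612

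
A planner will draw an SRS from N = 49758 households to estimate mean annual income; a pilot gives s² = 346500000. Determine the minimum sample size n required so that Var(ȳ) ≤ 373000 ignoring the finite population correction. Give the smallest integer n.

929

Without fpc, n₀ = s²/D = 346500000/373000 = 928.9544.
Rounding up, n = 929.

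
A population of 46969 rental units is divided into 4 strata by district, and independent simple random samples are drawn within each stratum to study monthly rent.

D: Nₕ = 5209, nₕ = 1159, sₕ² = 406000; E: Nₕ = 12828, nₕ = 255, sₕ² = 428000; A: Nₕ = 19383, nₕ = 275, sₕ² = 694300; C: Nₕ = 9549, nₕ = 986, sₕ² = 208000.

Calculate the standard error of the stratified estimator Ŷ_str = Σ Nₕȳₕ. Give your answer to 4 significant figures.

Var(Ŷ_str) = Σₕ Nₕ²(1 − fₕ)sₕ²/nₕ.
D: 5209²·(1 − 1159/5209)·406000/1159 = 7.3901283 × 10^9.
E: 12828²·(1 − 255/12828)·428000/255 = 2.7070823 × 10^11.
A: 19383²·(1 − 275/19383)·694300/275 = 9.3508416 × 10^11.
C: 9549²·(1 − 986/9549)·208000/986 = 1.7249252 × 10^10.
Sum = 1.2304318 × 10^12.
SE = √(1.2304318 × 10^12) = 1.109 × 10^6.

1.109 × 10^6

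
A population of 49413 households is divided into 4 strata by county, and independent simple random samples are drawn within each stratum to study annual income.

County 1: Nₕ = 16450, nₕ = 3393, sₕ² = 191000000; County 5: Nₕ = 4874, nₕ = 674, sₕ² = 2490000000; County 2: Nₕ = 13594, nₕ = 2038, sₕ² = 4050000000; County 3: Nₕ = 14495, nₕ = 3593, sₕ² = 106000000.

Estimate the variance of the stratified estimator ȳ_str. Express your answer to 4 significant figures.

Var(ȳ_str) = Σₕ Wₕ²(1 − fₕ)sₕ²/nₕ with Wₕ = Nₕ/N, N = 49413.
County 1: Wₕ = 0.33290834; term = 0.33290834²·(1 − 0.20626140)·191000000/3393 = 4951.9514.
County 5: Wₕ = 0.09863801; term = 0.09863801²·(1 − 0.13828478)·2490000000/674 = 30973.61.
County 2: Wₕ = 0.27510979; term = 0.27510979²·(1 − 0.14991908)·4050000000/2038 = 127856.61.
County 3: Wₕ = 0.29334386; term = 0.29334386²·(1 − 0.24787858)·106000000/3593 = 1909.3722.
Sum = 165691.54.

165700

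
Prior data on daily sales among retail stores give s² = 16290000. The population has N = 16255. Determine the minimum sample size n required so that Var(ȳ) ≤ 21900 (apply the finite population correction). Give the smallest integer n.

Without fpc, n₀ = s²/D = 16290000/21900 = 743.8356.
With fpc, (1 − n/N)·s²/n ≤ D requires n ≥ n₀/(1 + n₀/N) = 743.8356/(1 + 743.8356/16255) = 711.2868.
Rounding up, n = 712.

712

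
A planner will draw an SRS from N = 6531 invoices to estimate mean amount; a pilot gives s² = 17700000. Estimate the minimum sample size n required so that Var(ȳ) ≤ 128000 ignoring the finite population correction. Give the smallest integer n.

Without fpc, n₀ = s²/D = 17700000/128000 = 138.2812.
Rounding up, n = 139.

139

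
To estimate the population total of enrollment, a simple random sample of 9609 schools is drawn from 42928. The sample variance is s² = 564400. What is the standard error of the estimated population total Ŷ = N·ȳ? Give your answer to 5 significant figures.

Var(Ŷ) = N²·Var(ȳ) = N²·(1 − n/N)·s²/n.
f = 9609/42928 = 0.22383992; Var(ȳ) = 0.77616008·564400/9609 = 45.589005.
Var(Ŷ) = 42928² · 45.589005 = 8.4012019 × 10^10.
SE(Ŷ) = √(8.4012019 × 10^10) = 289850.

289850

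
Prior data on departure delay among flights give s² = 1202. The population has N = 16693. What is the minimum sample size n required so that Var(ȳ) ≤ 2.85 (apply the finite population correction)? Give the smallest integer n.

412

Without fpc, n₀ = s²/D = 1202/2.85 = 421.7544.
With fpc, (1 − n/N)·s²/n ≤ D requires n ≥ n₀/(1 + n₀/N) = 421.7544/(1 + 421.7544/16693) = 411.3612.
Rounding up, n = 412.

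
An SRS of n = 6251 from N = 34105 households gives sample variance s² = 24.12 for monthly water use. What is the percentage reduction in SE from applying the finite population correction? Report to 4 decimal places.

9.6278

f = n/N = 6251/34105 = 0.18328691.
SE_no-fpc = √(s²/n) = 0.062117491; SE_fpc = √((1−f)s²/n) = 0.05613693.
Ratio = √(1−f) = 0.90372180. Reduction = 100·(1 − 0.90372180) = 9.6278%.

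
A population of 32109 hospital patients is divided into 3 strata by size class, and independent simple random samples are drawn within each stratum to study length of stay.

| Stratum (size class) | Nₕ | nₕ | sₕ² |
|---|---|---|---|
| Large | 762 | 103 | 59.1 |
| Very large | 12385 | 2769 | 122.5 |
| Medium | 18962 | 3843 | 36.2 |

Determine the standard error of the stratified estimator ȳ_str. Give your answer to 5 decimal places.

0.08949

Var(ȳ_str) = Σₕ Wₕ²(1 − fₕ)sₕ²/nₕ with Wₕ = Nₕ/N, N = 32109.
Large: Wₕ = 0.02373166; term = 0.02373166²·(1 − 0.13517060)·59.1/103 = 2.7947121 × 10^-4.
Very large: Wₕ = 0.38571740; term = 0.38571740²·(1 − 0.22357691)·122.5/2769 = 0.0051103429.
Medium: Wₕ = 0.59055094; term = 0.59055094²·(1 − 0.20266849)·36.2/3843 = 0.0026193398.
Sum = 0.0080091539.
SE = √(0.0080091539) = 0.08949.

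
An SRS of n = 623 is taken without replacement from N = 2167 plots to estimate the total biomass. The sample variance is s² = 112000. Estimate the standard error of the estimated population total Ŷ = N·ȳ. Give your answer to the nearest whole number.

Var(Ŷ) = N²·Var(ȳ) = N²·(1 − n/N)·s²/n.
f = 623/2167 = 0.28749423; Var(ȳ) = 0.71250577·112000/623 = 128.09092.
Var(Ŷ) = 2167² · 128.09092 = 6.0150074 × 10^8.
SE(Ŷ) = √(6.0150074 × 10^8) = 24526.

24526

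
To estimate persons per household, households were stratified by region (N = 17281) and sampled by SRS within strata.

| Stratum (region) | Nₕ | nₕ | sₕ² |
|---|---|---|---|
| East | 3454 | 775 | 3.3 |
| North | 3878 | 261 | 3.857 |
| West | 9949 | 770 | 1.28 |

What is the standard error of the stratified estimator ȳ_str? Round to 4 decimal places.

0.0365

Var(ȳ_str) = Σₕ Wₕ²(1 − fₕ)sₕ²/nₕ with Wₕ = Nₕ/N, N = 17281.
East: Wₕ = 0.19987269; term = 0.19987269²·(1 − 0.22437753)·3.3/775 = 1.3193789 × 10^-4.
North: Wₕ = 0.22440831; term = 0.22440831²·(1 − 0.06730273)·3.857/261 = 6.9410905 × 10^-4.
West: Wₕ = 0.57571900; term = 0.57571900²·(1 − 0.07739471)·1.28/770 = 5.0834236 × 10^-4.
Sum = 0.0013343893.
SE = √(0.0013343893) = 0.0365.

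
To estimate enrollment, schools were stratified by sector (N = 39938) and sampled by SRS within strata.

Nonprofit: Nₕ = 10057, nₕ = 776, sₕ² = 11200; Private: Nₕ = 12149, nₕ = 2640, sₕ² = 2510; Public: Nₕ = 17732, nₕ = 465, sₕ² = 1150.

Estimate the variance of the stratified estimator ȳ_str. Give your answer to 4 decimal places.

Var(ȳ_str) = Σₕ Wₕ²(1 − fₕ)sₕ²/nₕ with Wₕ = Nₕ/N, N = 39938.
Nonprofit: Wₕ = 0.25181531; term = 0.25181531²·(1 − 0.07716019)·11200/776 = 0.84459187.
Private: Wₕ = 0.30419650; term = 0.30419650²·(1 − 0.21730184)·2510/2640 = 0.068860877.
Public: Wₕ = 0.44398818; term = 0.44398818²·(1 − 0.02622378)·1150/465 = 0.47473021.
Sum = 1.388183.

1.3882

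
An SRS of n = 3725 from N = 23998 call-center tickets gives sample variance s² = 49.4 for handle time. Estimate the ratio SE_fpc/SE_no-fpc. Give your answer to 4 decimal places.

f = n/N = 3725/23998 = 0.15522127.
SE_no-fpc = √(s²/n) = 0.11515965; SE_fpc = √((1−f)s²/n) = 0.10584536.
Ratio = √(1−f) = 0.91911845.

0.9191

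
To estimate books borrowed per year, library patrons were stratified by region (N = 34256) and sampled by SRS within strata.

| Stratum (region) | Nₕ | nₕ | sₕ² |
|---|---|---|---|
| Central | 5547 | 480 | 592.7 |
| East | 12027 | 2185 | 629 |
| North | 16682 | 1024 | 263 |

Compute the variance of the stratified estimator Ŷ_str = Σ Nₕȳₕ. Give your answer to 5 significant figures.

1.3587 × 10^8

Var(Ŷ_str) = Σₕ Nₕ²(1 − fₕ)sₕ²/nₕ.
Central: 5547²·(1 − 480/5547)·592.7/480 = 3.4705856 × 10^7.
East: 12027²·(1 − 2185/12027)·629/2185 = 3.4075315 × 10^7.
North: 16682²·(1 − 1024/16682)·263/1024 = 6.7087282 × 10^7.
Sum = 1.3586845 × 10^8.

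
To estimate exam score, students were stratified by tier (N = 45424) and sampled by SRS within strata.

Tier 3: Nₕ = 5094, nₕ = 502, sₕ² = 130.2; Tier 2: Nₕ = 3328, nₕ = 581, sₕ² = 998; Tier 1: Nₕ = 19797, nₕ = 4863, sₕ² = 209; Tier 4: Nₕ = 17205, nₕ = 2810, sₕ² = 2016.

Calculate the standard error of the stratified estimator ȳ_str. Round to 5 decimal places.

Var(ȳ_str) = Σₕ Wₕ²(1 − fₕ)sₕ²/nₕ with Wₕ = Nₕ/N, N = 45424.
Tier 3: Wₕ = 0.11214336; term = 0.11214336²·(1 − 0.09854731)·130.2/502 = 0.0029403385.
Tier 2: Wₕ = 0.07326523; term = 0.07326523²·(1 − 0.17457933)·998/581 = 0.0076107181.
Tier 1: Wₕ = 0.43582688; term = 0.43582688²·(1 − 0.24564328)·209/4863 = 0.0061581008.
Tier 4: Wₕ = 0.37876453; term = 0.37876453²·(1 − 0.16332461)·2016/2810 = 0.086115198.
Sum = 0.10282436.
SE = √(0.10282436) = 0.32066.

0.32066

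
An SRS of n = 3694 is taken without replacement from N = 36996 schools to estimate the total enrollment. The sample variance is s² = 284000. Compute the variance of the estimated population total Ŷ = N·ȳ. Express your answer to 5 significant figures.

9.4721 × 10^10

Var(Ŷ) = N²·Var(ȳ) = N²·(1 − n/N)·s²/n.
f = 3694/36996 = 0.09984863; Var(ȳ) = 0.90015137·284000/3694 = 69.204924.
Var(Ŷ) = 36996² · 69.204924 = 9.4721057 × 10^10.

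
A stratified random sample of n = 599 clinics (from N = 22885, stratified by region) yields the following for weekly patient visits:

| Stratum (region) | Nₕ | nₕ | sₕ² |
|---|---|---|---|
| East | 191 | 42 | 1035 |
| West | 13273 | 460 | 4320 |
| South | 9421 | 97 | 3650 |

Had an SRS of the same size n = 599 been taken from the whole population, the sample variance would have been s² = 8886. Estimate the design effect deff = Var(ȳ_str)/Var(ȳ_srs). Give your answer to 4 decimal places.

0.6481

Var(ȳ_str) = Σ Wₕ²(1−fₕ)sₕ²/nₕ with Wₕ = Nₕ/22885:
  East: (191/22885)²·(1−42/191)·1035/42 = 0.0013390872
  West: (13273/22885)²·(1−460/13273)·4320/460 = 3.0496079
  South: (9421/22885)²·(1−97/9421)·3650/97 = 6.3112962
  → Var(ȳ_str) = 9.3622432.
Var(ȳ_srs) = (1 − 599/22885)·8886/599 = 14.446435.
deff = 9.3622432 / 14.446435 = 0.6481.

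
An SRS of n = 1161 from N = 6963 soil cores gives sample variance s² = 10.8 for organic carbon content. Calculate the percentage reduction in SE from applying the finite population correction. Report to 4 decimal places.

8.7168

f = n/N = 1161/6963 = 0.16673847.
SE_no-fpc = √(s²/n) = 0.096448564; SE_fpc = √((1−f)s²/n) = 0.088041297.
Ratio = √(1−f) = 0.91283160. Reduction = 100·(1 − 0.91283160) = 8.7168%.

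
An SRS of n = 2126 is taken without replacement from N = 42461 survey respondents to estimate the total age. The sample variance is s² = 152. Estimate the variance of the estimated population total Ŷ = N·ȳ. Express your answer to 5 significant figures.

Var(Ŷ) = N²·Var(ȳ) = N²·(1 − n/N)·s²/n.
f = 2126/42461 = 0.05006948; Var(ȳ) = 0.94993052·152/2126 = 0.067916011.
Var(Ŷ) = 42461² · 0.067916011 = 1.2244826 × 10^8.

1.2245 × 10^8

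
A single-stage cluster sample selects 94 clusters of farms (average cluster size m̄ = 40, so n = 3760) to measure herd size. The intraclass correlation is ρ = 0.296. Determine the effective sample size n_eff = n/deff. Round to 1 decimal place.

299.7

deff = 1 + (40 − 1)·0.296 = 1 + 11.544 = 12.544.
n_eff = 3760 / 12.544 = 299.7.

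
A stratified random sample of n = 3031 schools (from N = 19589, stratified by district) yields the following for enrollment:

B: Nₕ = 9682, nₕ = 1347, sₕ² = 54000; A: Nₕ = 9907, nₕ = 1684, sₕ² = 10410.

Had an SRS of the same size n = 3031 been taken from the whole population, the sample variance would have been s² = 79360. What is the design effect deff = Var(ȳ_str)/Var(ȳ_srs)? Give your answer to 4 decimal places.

Var(ȳ_str) = Σ Wₕ²(1−fₕ)sₕ²/nₕ with Wₕ = Nₕ/19589:
  B: (9682/19589)²·(1−1347/9682)·54000/1347 = 8.4308685
  A: (9907/19589)²·(1−1684/9907)·10410/1684 = 1.3123708
  → Var(ȳ_str) = 9.7432393.
Var(ȳ_srs) = (1 − 3031/19589)·79360/3031 = 22.131525.
deff = 9.7432393 / 22.131525 = 0.4402.

0.4402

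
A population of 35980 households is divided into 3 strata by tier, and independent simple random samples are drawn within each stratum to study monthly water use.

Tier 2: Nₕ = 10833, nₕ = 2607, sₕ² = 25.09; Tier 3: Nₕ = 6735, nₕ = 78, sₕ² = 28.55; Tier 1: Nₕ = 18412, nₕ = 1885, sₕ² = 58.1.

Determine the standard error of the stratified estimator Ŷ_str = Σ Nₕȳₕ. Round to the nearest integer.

5162

Var(Ŷ_str) = Σₕ Nₕ²(1 − fₕ)sₕ²/nₕ.
Tier 2: 10833²·(1 − 2607/10833)·25.09/2607 = 857624.3.
Tier 3: 6735²·(1 − 78/6735)·28.55/78 = 1.6410721 × 10^7.
Tier 1: 18412²·(1 − 1885/18412)·58.1/1885 = 9.3790699 × 10^6.
Sum = 2.6647415 × 10^7.
SE = √(2.6647415 × 10^7) = 5162.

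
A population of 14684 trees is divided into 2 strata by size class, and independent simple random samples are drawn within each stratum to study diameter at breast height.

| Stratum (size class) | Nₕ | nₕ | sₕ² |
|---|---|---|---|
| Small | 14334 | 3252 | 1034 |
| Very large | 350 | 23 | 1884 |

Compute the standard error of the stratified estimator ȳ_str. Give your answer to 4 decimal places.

0.5270

Var(ȳ_str) = Σₕ Wₕ²(1 − fₕ)sₕ²/nₕ with Wₕ = Nₕ/N, N = 14684.
Small: Wₕ = 0.97616453; term = 0.97616453²·(1 − 0.22687317)·1034/3252 = 0.23424309.
Very large: Wₕ = 0.02383547; term = 0.02383547²·(1 − 0.06571429)·1884/23 = 0.043479056.
Sum = 0.27772215.
SE = √(0.27772215) = 0.5270.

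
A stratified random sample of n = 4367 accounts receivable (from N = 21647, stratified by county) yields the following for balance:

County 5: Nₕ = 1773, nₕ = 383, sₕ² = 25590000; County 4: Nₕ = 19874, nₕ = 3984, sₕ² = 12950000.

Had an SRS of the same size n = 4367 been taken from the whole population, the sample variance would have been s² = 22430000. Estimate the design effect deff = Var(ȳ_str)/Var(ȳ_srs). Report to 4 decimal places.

Var(ȳ_str) = Σ Wₕ²(1−fₕ)sₕ²/nₕ with Wₕ = Nₕ/21647:
  County 5: (1773/21647)²·(1−383/1773)·25590000/383 = 351.39827
  County 4: (19874/21647)²·(1−3984/19874)·12950000/3984 = 2190.6056
  → Var(ȳ_str) = 2542.0039.
Var(ȳ_srs) = (1 − 4367/21647)·22430000/4367 = 4100.0778.
deff = 2542.0039 / 4100.0778 = 0.6200.

0.6200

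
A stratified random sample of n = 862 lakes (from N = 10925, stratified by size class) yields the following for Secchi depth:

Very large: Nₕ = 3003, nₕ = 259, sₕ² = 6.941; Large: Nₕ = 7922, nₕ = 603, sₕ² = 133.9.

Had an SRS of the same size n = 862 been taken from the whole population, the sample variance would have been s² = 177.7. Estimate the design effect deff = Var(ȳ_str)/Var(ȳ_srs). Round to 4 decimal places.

0.5778

Var(ȳ_str) = Σ Wₕ²(1−fₕ)sₕ²/nₕ with Wₕ = Nₕ/10925:
  Very large: (3003/10925)²·(1−259/3003)·6.941/259 = 0.0018502006
  Large: (7922/10925)²·(1−603/7922)·133.9/603 = 0.10787156
  → Var(ȳ_str) = 0.10972176.
Var(ȳ_srs) = (1 − 862/10925)·177.7/862 = 0.18988305.
deff = 0.10972176 / 0.18988305 = 0.5778.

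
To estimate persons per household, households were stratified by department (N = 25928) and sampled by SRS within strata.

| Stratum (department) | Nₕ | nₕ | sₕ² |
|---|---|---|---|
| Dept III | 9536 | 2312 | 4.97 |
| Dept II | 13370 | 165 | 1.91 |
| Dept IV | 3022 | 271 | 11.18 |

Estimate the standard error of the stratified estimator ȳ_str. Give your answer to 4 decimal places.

Var(ȳ_str) = Σₕ Wₕ²(1 − fₕ)sₕ²/nₕ with Wₕ = Nₕ/N, N = 25928.
Dept III: Wₕ = 0.36778772; term = 0.36778772²·(1 − 0.24244966)·4.97/2312 = 2.2027971 × 10^-4.
Dept II: Wₕ = 0.51565875; term = 0.51565875²·(1 − 0.01234106)·1.91/165 = 0.0030400533.
Dept IV: Wₕ = 0.11655353; term = 0.11655353²·(1 − 0.08967571)·11.18/271 = 5.1017542 × 10^-4.
Sum = 0.0037705084.
SE = √(0.0037705084) = 0.0614.

0.0614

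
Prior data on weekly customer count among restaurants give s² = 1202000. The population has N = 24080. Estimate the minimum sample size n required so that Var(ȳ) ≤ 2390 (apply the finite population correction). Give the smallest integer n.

Without fpc, n₀ = s²/D = 1202000/2390 = 502.9289.
With fpc, (1 − n/N)·s²/n ≤ D requires n ≥ n₀/(1 + n₀/N) = 502.9289/(1 + 502.9289/24080) = 492.6397.
Rounding up, n = 493.

493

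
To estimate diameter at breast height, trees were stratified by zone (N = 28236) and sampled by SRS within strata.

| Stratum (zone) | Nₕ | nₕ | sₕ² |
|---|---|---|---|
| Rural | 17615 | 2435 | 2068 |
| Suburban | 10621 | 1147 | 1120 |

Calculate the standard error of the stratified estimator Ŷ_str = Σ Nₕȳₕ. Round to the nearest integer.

18037

Var(Ŷ_str) = Σₕ Nₕ²(1 − fₕ)sₕ²/nₕ.
Rural: 17615²·(1 − 2435/17615)·2068/2435 = 2.2709417 × 10^8.
Suburban: 10621²·(1 − 1147/10621)·1120/1147 = 9.8254714 × 10^7.
Sum = 3.2534888 × 10^8.
SE = √(3.2534888 × 10^8) = 18037.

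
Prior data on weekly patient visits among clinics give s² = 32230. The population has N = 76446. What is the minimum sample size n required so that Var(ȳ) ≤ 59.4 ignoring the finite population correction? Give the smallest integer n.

Without fpc, n₀ = s²/D = 32230/59.4 = 542.5926.
Rounding up, n = 543.

543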